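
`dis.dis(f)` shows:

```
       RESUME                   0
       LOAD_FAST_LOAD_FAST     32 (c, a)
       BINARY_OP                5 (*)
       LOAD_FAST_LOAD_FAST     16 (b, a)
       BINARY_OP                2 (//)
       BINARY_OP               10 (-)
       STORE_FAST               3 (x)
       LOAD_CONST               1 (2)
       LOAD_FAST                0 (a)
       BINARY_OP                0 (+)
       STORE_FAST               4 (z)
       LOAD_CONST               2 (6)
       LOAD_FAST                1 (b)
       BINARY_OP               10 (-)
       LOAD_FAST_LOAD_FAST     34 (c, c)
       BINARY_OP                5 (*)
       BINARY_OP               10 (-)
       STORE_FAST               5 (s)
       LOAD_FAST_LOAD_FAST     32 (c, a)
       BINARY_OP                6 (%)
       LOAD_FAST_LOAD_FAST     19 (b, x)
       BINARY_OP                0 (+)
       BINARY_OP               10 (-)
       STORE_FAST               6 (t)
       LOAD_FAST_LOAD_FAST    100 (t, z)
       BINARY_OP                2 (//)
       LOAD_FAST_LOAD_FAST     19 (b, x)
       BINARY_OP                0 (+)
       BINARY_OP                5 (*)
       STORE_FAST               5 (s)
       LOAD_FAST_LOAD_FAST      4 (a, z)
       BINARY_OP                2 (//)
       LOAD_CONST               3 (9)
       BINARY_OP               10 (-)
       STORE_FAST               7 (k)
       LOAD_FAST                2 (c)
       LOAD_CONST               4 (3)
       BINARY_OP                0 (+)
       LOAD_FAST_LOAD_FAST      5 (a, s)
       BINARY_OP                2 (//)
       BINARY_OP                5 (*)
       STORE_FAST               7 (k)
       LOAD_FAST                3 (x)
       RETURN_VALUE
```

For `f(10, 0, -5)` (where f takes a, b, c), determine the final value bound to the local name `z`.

12

LOAD_FAST_LOAD_FAST c,a → push -5,10. Stack: [-5, 10]
BINARY_OP * → -5 * 10 = -50. Stack: [-50]
LOAD_FAST_LOAD_FAST b,a → push 0,10. Stack: [-50, 0, 10]
BINARY_OP // → 0 // 10 = 0. Stack: [-50, 0]
BINARY_OP - → -50 - 0 = -50. Stack: [-50]
STORE_FAST x → x=-50. Stack: []
LOAD_CONST → push 2. Stack: [2]
LOAD_FAST a → push 10. Stack: [2, 10]
BINARY_OP + → 2 + 10 = 12. Stack: [12]
STORE_FAST z → z=12. Stack: []
LOAD_CONST → push 6. Stack: [6]
LOAD_FAST b → push 0. Stack: [6, 0]
BINARY_OP - → 6 - 0 = 6. Stack: [6]
LOAD_FAST_LOAD_FAST c,c → push -5,-5. Stack: [6, -5, -5]
BINARY_OP * → -5 * -5 = 25. Stack: [6, 25]
BINARY_OP - → 6 - 25 = -19. Stack: [-19]
STORE_FAST s → s=-19. Stack: []
LOAD_FAST_LOAD_FAST c,a → push -5,10. Stack: [-5, 10]
BINARY_OP % → -5 % 10 = 5. Stack: [5]
LOAD_FAST_LOAD_FAST b,x → push 0,-50. Stack: [5, 0, -50]
BINARY_OP + → 0 + -50 = -50. Stack: [5, -50]
BINARY_OP - → 5 - -50 = 55. Stack: [55]
STORE_FAST t → t=55. Stack: []
LOAD_FAST_LOAD_FAST t,z → push 55,12. Stack: [55, 12]
BINARY_OP // → 55 // 12 = 4. Stack: [4]
LOAD_FAST_LOAD_FAST b,x → push 0,-50. Stack: [4, 0, -50]
BINARY_OP + → 0 + -50 = -50. Stack: [4, -50]
BINARY_OP * → 4 * -50 = -200. Stack: [-200]
STORE_FAST s → s=-200. Stack: []
LOAD_FAST_LOAD_FAST a,z → push 10,12. Stack: [10, 12]
BINARY_OP // → 10 // 12 = 0. Stack: [0]
LOAD_CONST → push 9. Stack: [0, 9]
BINARY_OP - → 0 - 9 = -9. Stack: [-9]
STORE_FAST k → k=-9. Stack: []
LOAD_FAST c → push -5. Stack: [-5]
LOAD_CONST → push 3. Stack: [-5, 3]
BINARY_OP + → -5 + 3 = -2. Stack: [-2]
LOAD_FAST_LOAD_FAST a,s → push 10,-200. Stack: [-2, 10, -200]
BINARY_OP // → 10 // -200 = -1. Stack: [-2, -1]
BINARY_OP * → -2 * -1 = 2. Stack: [2]
STORE_FAST k → k=2. Stack: []
LOAD_FAST x → push -50. Stack: [-50]
RETURN_VALUE → return -50.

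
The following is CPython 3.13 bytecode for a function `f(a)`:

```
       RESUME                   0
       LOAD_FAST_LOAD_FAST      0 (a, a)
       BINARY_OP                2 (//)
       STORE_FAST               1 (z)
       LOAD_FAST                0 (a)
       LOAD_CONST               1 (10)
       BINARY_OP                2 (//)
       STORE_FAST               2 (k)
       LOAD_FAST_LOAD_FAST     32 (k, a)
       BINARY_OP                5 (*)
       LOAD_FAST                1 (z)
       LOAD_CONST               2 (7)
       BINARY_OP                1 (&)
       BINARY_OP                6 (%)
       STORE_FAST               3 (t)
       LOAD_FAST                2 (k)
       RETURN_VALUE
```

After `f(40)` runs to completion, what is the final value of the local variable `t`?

LOAD_FAST_LOAD_FAST a,a → push 40,40. Stack: [40, 40]
BINARY_OP // → 40 // 40 = 1. Stack: [1]
STORE_FAST z → z=1. Stack: []
LOAD_FAST a → push 40. Stack: [40]
LOAD_CONST → push 10. Stack: [40, 10]
BINARY_OP // → 40 // 10 = 4. Stack: [4]
STORE_FAST k → k=4. Stack: []
LOAD_FAST_LOAD_FAST k,a → push 4,40. Stack: [4, 40]
BINARY_OP * → 4 * 40 = 160. Stack: [160]
LOAD_FAST z → push 1. Stack: [160, 1]
LOAD_CONST → push 7. Stack: [160, 1, 7]
BINARY_OP & → 1 & 7 = 1. Stack: [160, 1]
BINARY_OP % → 160 % 1 = 0. Stack: [0]
STORE_FAST t → t=0. Stack: []
LOAD_FAST k → push 4. Stack: [4]
RETURN_VALUE → return 4.

0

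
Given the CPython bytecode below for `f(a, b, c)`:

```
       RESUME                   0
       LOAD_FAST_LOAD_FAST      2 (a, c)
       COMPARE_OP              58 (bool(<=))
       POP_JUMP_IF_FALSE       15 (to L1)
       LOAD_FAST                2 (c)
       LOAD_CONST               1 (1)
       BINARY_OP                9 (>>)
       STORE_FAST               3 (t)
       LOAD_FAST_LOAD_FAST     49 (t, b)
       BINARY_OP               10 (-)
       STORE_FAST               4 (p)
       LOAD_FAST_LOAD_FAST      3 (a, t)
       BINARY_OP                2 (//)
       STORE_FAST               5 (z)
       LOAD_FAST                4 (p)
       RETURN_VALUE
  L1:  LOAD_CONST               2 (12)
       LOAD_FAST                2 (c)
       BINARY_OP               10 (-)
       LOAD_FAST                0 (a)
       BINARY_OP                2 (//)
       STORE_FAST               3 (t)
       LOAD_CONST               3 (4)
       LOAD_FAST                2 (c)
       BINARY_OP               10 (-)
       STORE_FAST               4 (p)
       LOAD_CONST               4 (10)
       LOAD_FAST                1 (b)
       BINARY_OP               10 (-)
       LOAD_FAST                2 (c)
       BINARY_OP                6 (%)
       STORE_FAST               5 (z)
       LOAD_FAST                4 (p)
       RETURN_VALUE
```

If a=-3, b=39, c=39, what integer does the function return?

-20

LOAD_FAST_LOAD_FAST a,c → push -3,39. Stack: [-3, 39]
COMPARE_OP bool(<=) → -3 vs 39 = True. Stack: [True]
POP_JUMP_IF_FALSE → pop True; no jump. Stack: []
LOAD_FAST c → push 39. Stack: [39]
LOAD_CONST → push 1. Stack: [39, 1]
BINARY_OP >> → 39 >> 1 = 19. Stack: [19]
STORE_FAST t → t=19. Stack: []
LOAD_FAST_LOAD_FAST t,b → push 19,39. Stack: [19, 39]
BINARY_OP - → 19 - 39 = -20. Stack: [-20]
STORE_FAST p → p=-20. Stack: []
LOAD_FAST_LOAD_FAST a,t → push -3,19. Stack: [-3, 19]
BINARY_OP // → -3 // 19 = -1. Stack: [-1]
STORE_FAST z → z=-1. Stack: []
LOAD_FAST p → push -20. Stack: [-20]
RETURN_VALUE → return -20.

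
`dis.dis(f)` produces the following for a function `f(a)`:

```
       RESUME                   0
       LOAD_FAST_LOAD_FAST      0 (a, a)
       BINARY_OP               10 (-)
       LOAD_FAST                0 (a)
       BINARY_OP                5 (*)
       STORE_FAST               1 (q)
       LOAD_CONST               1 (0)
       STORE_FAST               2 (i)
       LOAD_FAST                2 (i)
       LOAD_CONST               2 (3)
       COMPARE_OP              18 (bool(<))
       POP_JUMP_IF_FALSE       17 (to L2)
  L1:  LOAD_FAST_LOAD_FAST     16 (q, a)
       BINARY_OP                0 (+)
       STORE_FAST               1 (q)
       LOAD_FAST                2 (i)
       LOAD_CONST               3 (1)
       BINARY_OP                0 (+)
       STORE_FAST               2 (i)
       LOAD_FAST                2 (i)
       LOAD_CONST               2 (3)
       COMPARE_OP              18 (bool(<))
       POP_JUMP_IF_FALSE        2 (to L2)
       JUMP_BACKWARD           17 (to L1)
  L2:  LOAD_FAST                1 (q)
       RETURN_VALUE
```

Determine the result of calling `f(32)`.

LOAD_FAST_LOAD_FAST a,a → push 32,32. Stack: [32, 32]
BINARY_OP - → 32 - 32 = 0. Stack: [0]
LOAD_FAST a → push 32. Stack: [0, 32]
BINARY_OP * → 0 * 32 = 0. Stack: [0]
STORE_FAST q → q=0. Stack: []
LOAD_CONST → push 0. Stack: [0]
STORE_FAST i → i=0. Stack: []
LOAD_FAST i → push 0. Stack: [0]
LOAD_CONST → push 3. Stack: [0, 3]
COMPARE_OP bool(<) → 0 vs 3 = True. Stack: [True]
POP_JUMP_IF_FALSE → pop True; no jump. Stack: []
LOAD_FAST_LOAD_FAST q,a → push 0,32. Stack: [0, 32]
BINARY_OP + → 0 + 32 = 32. Stack: [32]
STORE_FAST q → q=32. Stack: []
LOAD_FAST i → push 0. Stack: [0]
LOAD_CONST → push 1. Stack: [0, 1]
BINARY_OP + → 0 + 1 = 1. Stack: [1]
STORE_FAST i → i=1. Stack: []
LOAD_FAST i → push 1. Stack: [1]
LOAD_CONST → push 3. Stack: [1, 3]
COMPARE_OP bool(<) → 1 vs 3 = True. Stack: [True]
POP_JUMP_IF_FALSE → pop True; no jump. Stack: []
LOAD_FAST_LOAD_FAST q,a → push 32,32. Stack: [32, 32]
BINARY_OP + → 32 + 32 = 64. Stack: [64]
STORE_FAST q → q=64. Stack: []
LOAD_FAST i → push 1. Stack: [1]
LOAD_CONST → push 1. Stack: [1, 1]
BINARY_OP + → 1 + 1 = 2. Stack: [2]
STORE_FAST i → i=2. Stack: []
LOAD_FAST i → push 2. Stack: [2]
LOAD_CONST → push 3. Stack: [2, 3]
COMPARE_OP bool(<) → 2 vs 3 = True. Stack: [True]
POP_JUMP_IF_FALSE → pop True; no jump. Stack: []
LOAD_FAST_LOAD_FAST q,a → push 64,32. Stack: [64, 32]
BINARY_OP + → 64 + 32 = 96. Stack: [96]
STORE_FAST q → q=96. Stack: []
LOAD_FAST i → push 2. Stack: [2]
LOAD_CONST → push 1. Stack: [2, 1]
BINARY_OP + → 2 + 1 = 3. Stack: [3]
STORE_FAST i → i=3. Stack: []
LOAD_FAST i → push 3. Stack: [3]
LOAD_CONST → push 3. Stack: [3, 3]
COMPARE_OP bool(<) → 3 vs 3 = False. Stack: [False]
POP_JUMP_IF_FALSE → pop False; jump. Stack: []
LOAD_FAST q → push 96. Stack: [96]
RETURN_VALUE → return 96.

96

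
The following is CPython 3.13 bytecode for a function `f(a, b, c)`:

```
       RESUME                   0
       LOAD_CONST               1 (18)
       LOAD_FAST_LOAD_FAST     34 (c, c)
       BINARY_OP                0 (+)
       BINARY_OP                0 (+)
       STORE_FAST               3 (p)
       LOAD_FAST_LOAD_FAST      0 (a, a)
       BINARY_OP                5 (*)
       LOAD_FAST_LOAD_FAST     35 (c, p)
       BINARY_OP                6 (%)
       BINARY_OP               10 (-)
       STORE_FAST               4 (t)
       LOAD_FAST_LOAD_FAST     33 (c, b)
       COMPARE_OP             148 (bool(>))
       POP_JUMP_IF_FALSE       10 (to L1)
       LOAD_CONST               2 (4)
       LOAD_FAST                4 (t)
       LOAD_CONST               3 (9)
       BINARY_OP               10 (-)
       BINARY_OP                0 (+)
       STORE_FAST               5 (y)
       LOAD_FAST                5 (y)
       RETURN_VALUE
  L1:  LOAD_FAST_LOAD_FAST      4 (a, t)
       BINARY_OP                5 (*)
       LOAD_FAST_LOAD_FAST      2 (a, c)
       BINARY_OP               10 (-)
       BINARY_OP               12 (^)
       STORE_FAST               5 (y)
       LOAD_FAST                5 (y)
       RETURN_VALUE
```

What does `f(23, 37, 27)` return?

-11546

LOAD_CONST → push 18. Stack: [18]
LOAD_FAST_LOAD_FAST c,c → push 27,27. Stack: [18, 27, 27]
BINARY_OP + → 27 + 27 = 54. Stack: [18, 54]
BINARY_OP + → 18 + 54 = 72. Stack: [72]
STORE_FAST p → p=72. Stack: []
LOAD_FAST_LOAD_FAST a,a → push 23,23. Stack: [23, 23]
BINARY_OP * → 23 * 23 = 529. Stack: [529]
LOAD_FAST_LOAD_FAST c,p → push 27,72. Stack: [529, 27, 72]
BINARY_OP % → 27 % 72 = 27. Stack: [529, 27]
BINARY_OP - → 529 - 27 = 502. Stack: [502]
STORE_FAST t → t=502. Stack: []
LOAD_FAST_LOAD_FAST c,b → push 27,37. Stack: [27, 37]
COMPARE_OP bool(>) → 27 vs 37 = False. Stack: [False]
POP_JUMP_IF_FALSE → pop False; jump. Stack: []
LOAD_FAST_LOAD_FAST a,t → push 23,502. Stack: [23, 502]
BINARY_OP * → 23 * 502 = 11546. Stack: [11546]
LOAD_FAST_LOAD_FAST a,c → push 23,27. Stack: [11546, 23, 27]
BINARY_OP - → 23 - 27 = -4. Stack: [11546, -4]
BINARY_OP ^ → 11546 ^ -4 = -11546. Stack: [-11546]
STORE_FAST y → y=-11546. Stack: []
LOAD_FAST y → push -11546. Stack: [-11546]
RETURN_VALUE → return -11546.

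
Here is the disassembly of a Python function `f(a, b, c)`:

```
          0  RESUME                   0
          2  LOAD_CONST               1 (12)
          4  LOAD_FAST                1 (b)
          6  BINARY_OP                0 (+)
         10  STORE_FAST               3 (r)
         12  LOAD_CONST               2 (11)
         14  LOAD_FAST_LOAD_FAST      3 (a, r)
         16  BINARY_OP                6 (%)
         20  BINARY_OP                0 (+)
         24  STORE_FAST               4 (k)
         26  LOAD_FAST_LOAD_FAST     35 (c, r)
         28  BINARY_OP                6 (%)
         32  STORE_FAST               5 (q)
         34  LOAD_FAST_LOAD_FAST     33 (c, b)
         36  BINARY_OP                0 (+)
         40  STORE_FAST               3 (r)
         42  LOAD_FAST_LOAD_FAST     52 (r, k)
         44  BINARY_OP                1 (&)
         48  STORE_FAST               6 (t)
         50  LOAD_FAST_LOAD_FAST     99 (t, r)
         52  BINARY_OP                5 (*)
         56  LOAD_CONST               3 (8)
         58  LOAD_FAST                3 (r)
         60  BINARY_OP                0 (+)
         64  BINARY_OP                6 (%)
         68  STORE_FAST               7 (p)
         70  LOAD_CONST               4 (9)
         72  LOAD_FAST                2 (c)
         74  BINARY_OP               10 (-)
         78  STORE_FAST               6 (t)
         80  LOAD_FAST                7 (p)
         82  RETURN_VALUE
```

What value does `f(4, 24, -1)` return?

LOAD_CONST → push 12. Stack: [12]
LOAD_FAST b → push 24. Stack: [12, 24]
BINARY_OP + → 12 + 24 = 36. Stack: [36]
STORE_FAST r → r=36. Stack: []
LOAD_CONST → push 11. Stack: [11]
LOAD_FAST_LOAD_FAST a,r → push 4,36. Stack: [11, 4, 36]
BINARY_OP % → 4 % 36 = 4. Stack: [11, 4]
BINARY_OP + → 11 + 4 = 15. Stack: [15]
STORE_FAST k → k=15. Stack: []
LOAD_FAST_LOAD_FAST c,r → push -1,36. Stack: [-1, 36]
BINARY_OP % → -1 % 36 = 35. Stack: [35]
STORE_FAST q → q=35. Stack: []
LOAD_FAST_LOAD_FAST c,b → push -1,24. Stack: [-1, 24]
BINARY_OP + → -1 + 24 = 23. Stack: [23]
STORE_FAST r → r=23. Stack: []
LOAD_FAST_LOAD_FAST r,k → push 23,15. Stack: [23, 15]
BINARY_OP & → 23 & 15 = 7. Stack: [7]
STORE_FAST t → t=7. Stack: []
LOAD_FAST_LOAD_FAST t,r → push 7,23. Stack: [7, 23]
BINARY_OP * → 7 * 23 = 161. Stack: [161]
LOAD_CONST → push 8. Stack: [161, 8]
LOAD_FAST r → push 23. Stack: [161, 8, 23]
BINARY_OP + → 8 + 23 = 31. Stack: [161, 31]
BINARY_OP % → 161 % 31 = 6. Stack: [6]
STORE_FAST p → p=6. Stack: []
LOAD_CONST → push 9. Stack: [9]
LOAD_FAST c → push -1. Stack: [9, -1]
BINARY_OP - → 9 - -1 = 10. Stack: [10]
STORE_FAST t → t=10. Stack: []
LOAD_FAST p → push 6. Stack: [6]
RETURN_VALUE → return 6.

6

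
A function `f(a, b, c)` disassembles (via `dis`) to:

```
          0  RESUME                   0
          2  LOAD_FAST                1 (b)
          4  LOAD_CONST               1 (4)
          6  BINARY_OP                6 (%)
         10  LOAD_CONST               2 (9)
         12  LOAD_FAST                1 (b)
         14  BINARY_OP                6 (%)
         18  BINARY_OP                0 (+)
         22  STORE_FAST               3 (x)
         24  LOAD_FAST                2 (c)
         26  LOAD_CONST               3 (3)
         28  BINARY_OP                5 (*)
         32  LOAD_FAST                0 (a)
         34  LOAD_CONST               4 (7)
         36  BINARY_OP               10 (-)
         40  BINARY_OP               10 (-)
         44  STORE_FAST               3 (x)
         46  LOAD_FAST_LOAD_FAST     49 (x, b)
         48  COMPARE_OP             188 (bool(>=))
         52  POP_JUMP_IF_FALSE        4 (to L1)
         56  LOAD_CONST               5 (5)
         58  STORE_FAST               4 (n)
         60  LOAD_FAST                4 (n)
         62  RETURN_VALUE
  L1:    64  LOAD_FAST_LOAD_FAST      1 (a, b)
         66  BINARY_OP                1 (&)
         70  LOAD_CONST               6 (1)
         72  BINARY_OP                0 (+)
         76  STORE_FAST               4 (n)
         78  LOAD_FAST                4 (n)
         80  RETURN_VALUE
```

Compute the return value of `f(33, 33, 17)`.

LOAD_FAST b → push 33. Stack: [33]
LOAD_CONST → push 4. Stack: [33, 4]
BINARY_OP % → 33 % 4 = 1. Stack: [1]
LOAD_CONST → push 9. Stack: [1, 9]
LOAD_FAST b → push 33. Stack: [1, 9, 33]
BINARY_OP % → 9 % 33 = 9. Stack: [1, 9]
BINARY_OP + → 1 + 9 = 10. Stack: [10]
STORE_FAST x → x=10. Stack: []
LOAD_FAST c → push 17. Stack: [17]
LOAD_CONST → push 3. Stack: [17, 3]
BINARY_OP * → 17 * 3 = 51. Stack: [51]
LOAD_FAST a → push 33. Stack: [51, 33]
LOAD_CONST → push 7. Stack: [51, 33, 7]
BINARY_OP - → 33 - 7 = 26. Stack: [51, 26]
BINARY_OP - → 51 - 26 = 25. Stack: [25]
STORE_FAST x → x=25. Stack: []
LOAD_FAST_LOAD_FAST x,b → push 25,33. Stack: [25, 33]
COMPARE_OP bool(>=) → 25 vs 33 = False. Stack: [False]
POP_JUMP_IF_FALSE → pop False; jump. Stack: []
LOAD_FAST_LOAD_FAST a,b → push 33,33. Stack: [33, 33]
BINARY_OP & → 33 & 33 = 33. Stack: [33]
LOAD_CONST → push 1. Stack: [33, 1]
BINARY_OP + → 33 + 1 = 34. Stack: [34]
STORE_FAST n → n=34. Stack: []
LOAD_FAST n → push 34. Stack: [34]
RETURN_VALUE → return 34.

34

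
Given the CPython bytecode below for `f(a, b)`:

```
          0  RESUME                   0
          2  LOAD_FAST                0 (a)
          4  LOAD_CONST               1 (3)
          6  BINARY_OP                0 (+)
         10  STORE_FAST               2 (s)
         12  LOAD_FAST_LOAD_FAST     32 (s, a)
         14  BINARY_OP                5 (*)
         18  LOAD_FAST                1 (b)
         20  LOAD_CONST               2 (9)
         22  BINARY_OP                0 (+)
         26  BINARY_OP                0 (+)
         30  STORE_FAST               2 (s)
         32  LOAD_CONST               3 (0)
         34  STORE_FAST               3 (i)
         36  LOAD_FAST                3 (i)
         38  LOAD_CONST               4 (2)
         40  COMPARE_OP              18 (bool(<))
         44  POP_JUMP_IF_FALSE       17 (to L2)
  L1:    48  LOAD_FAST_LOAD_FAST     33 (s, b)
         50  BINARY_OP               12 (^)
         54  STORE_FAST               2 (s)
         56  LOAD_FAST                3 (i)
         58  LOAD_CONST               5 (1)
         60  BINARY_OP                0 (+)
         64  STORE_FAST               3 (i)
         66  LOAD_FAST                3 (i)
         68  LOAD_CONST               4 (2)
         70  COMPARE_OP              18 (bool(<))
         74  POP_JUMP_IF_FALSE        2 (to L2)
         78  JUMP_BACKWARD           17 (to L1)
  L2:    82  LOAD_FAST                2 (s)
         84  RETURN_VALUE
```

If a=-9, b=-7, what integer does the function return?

LOAD_FAST a → push -9. Stack: [-9]
LOAD_CONST → push 3. Stack: [-9, 3]
BINARY_OP + → -9 + 3 = -6. Stack: [-6]
STORE_FAST s → s=-6. Stack: []
LOAD_FAST_LOAD_FAST s,a → push -6,-9. Stack: [-6, -9]
BINARY_OP * → -6 * -9 = 54. Stack: [54]
LOAD_FAST b → push -7. Stack: [54, -7]
LOAD_CONST → push 9. Stack: [54, -7, 9]
BINARY_OP + → -7 + 9 = 2. Stack: [54, 2]
BINARY_OP + → 54 + 2 = 56. Stack: [56]
STORE_FAST s → s=56. Stack: []
LOAD_CONST → push 0. Stack: [0]
STORE_FAST i → i=0. Stack: []
LOAD_FAST i → push 0. Stack: [0]
LOAD_CONST → push 2. Stack: [0, 2]
COMPARE_OP bool(<) → 0 vs 2 = True. Stack: [True]
POP_JUMP_IF_FALSE → pop True; no jump. Stack: []
LOAD_FAST_LOAD_FAST s,b → push 56,-7. Stack: [56, -7]
BINARY_OP ^ → 56 ^ -7 = -63. Stack: [-63]
STORE_FAST s → s=-63. Stack: []
LOAD_FAST i → push 0. Stack: [0]
LOAD_CONST → push 1. Stack: [0, 1]
BINARY_OP + → 0 + 1 = 1. Stack: [1]
STORE_FAST i → i=1. Stack: []
LOAD_FAST i → push 1. Stack: [1]
LOAD_CONST → push 2. Stack: [1, 2]
COMPARE_OP bool(<) → 1 vs 2 = True. Stack: [True]
POP_JUMP_IF_FALSE → pop True; no jump. Stack: []
LOAD_FAST_LOAD_FAST s,b → push -63,-7. Stack: [-63, -7]
BINARY_OP ^ → -63 ^ -7 = 56. Stack: [56]
STORE_FAST s → s=56. Stack: []
LOAD_FAST i → push 1. Stack: [1]
LOAD_CONST → push 1. Stack: [1, 1]
BINARY_OP + → 1 + 1 = 2. Stack: [2]
STORE_FAST i → i=2. Stack: []
LOAD_FAST i → push 2. Stack: [2]
LOAD_CONST → push 2. Stack: [2, 2]
COMPARE_OP bool(<) → 2 vs 2 = False. Stack: [False]
POP_JUMP_IF_FALSE → pop False; jump. Stack: []
LOAD_FAST s → push 56. Stack: [56]
RETURN_VALUE → return 56.

56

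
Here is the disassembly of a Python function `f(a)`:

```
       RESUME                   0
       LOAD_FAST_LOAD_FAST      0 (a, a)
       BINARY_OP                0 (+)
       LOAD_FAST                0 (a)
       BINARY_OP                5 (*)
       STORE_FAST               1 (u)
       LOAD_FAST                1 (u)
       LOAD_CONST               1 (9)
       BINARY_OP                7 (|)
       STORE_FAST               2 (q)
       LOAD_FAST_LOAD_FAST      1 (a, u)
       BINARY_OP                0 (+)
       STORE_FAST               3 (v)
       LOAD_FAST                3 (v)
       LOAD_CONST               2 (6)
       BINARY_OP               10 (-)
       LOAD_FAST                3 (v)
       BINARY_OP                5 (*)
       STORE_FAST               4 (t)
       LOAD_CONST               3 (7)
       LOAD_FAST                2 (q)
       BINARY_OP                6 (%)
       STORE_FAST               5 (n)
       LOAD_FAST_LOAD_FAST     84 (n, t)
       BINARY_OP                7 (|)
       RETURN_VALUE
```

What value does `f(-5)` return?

LOAD_FAST_LOAD_FAST a,a → push -5,-5. Stack: [-5, -5]
BINARY_OP + → -5 + -5 = -10. Stack: [-10]
LOAD_FAST a → push -5. Stack: [-10, -5]
BINARY_OP * → -10 * -5 = 50. Stack: [50]
STORE_FAST u → u=50. Stack: []
LOAD_FAST u → push 50. Stack: [50]
LOAD_CONST → push 9. Stack: [50, 9]
BINARY_OP | → 50 | 9 = 59. Stack: [59]
STORE_FAST q → q=59. Stack: []
LOAD_FAST_LOAD_FAST a,u → push -5,50. Stack: [-5, 50]
BINARY_OP + → -5 + 50 = 45. Stack: [45]
STORE_FAST v → v=45. Stack: []
LOAD_FAST v → push 45. Stack: [45]
LOAD_CONST → push 6. Stack: [45, 6]
BINARY_OP - → 45 - 6 = 39. Stack: [39]
LOAD_FAST v → push 45. Stack: [39, 45]
BINARY_OP * → 39 * 45 = 1755. Stack: [1755]
STORE_FAST t → t=1755. Stack: []
LOAD_CONST → push 7. Stack: [7]
LOAD_FAST q → push 59. Stack: [7, 59]
BINARY_OP % → 7 % 59 = 7. Stack: [7]
STORE_FAST n → n=7. Stack: []
LOAD_FAST_LOAD_FAST n,t → push 7,1755. Stack: [7, 1755]
BINARY_OP | → 7 | 1755 = 1759. Stack: [1759]
RETURN_VALUE → return 1759.

1759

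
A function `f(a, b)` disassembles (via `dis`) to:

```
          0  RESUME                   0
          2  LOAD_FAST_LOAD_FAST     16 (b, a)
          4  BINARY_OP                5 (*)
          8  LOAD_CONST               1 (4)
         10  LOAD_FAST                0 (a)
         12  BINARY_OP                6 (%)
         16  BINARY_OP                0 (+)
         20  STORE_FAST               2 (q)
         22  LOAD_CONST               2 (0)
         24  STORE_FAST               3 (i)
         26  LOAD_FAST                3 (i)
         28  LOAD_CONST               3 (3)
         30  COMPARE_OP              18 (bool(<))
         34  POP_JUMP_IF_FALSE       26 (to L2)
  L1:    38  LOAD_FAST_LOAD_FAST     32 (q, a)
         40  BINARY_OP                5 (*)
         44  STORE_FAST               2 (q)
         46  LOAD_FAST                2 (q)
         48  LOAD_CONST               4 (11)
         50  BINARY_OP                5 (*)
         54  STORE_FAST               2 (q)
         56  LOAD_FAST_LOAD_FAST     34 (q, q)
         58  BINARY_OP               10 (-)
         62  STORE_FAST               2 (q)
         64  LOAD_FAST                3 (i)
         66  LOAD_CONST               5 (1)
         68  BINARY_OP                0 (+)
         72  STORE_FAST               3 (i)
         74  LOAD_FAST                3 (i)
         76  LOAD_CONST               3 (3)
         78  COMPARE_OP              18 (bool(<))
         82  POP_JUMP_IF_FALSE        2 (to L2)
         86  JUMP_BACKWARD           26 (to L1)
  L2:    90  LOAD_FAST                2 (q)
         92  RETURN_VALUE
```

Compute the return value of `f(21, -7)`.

0

LOAD_FAST_LOAD_FAST b,a → push -7,21
BINARY_OP * → -7 * 21 = -147
LOAD_CONST → push 4
LOAD_FAST a → push 21
BINARY_OP % → 4 % 21 = 4
BINARY_OP + → -147 + 4 = -143
STORE_FAST q → q=-143
LOAD_CONST → push 0
STORE_FAST i → i=0
LOAD_FAST i → push 0
LOAD_CONST → push 3
COMPARE_OP bool(<) → 0 vs 3 = True
POP_JUMP_IF_FALSE → pop True; no jump
LOAD_FAST_LOAD_FAST q,a → push -143,21
BINARY_OP * → -143 * 21 = -3003
STORE_FAST q → q=-3003
LOAD_FAST q → push -3003
LOAD_CONST → push 11
BINARY_OP * → -3003 * 11 = -33033
STORE_FAST q → q=-33033
LOAD_FAST_LOAD_FAST q,q → push -33033,-33033
BINARY_OP - → -33033 - -33033 = 0
STORE_FAST q → q=0
LOAD_FAST i → push 0
LOAD_CONST → push 1
BINARY_OP + → 0 + 1 = 1
STORE_FAST i → i=1
LOAD_FAST i → push 1
LOAD_CONST → push 3
COMPARE_OP bool(<) → 1 vs 3 = True
POP_JUMP_IF_FALSE → pop True; no jump
LOAD_FAST_LOAD_FAST q,a → push 0,21
BINARY_OP * → 0 * 21 = 0
STORE_FAST q → q=0
LOAD_FAST q → push 0
LOAD_CONST → push 11
BINARY_OP * → 0 * 11 = 0
STORE_FAST q → q=0
LOAD_FAST_LOAD_FAST q,q → push 0,0
BINARY_OP - → 0 - 0 = 0
STORE_FAST q → q=0
LOAD_FAST i → push 1
LOAD_CONST → push 1
BINARY_OP + → 1 + 1 = 2
STORE_FAST i → i=2
LOAD_FAST i → push 2
LOAD_CONST → push 3
COMPARE_OP bool(<) → 2 vs 3 = True
POP_JUMP_IF_FALSE → pop True; no jump
LOAD_FAST_LOAD_FAST q,a → push 0,21
BINARY_OP * → 0 * 21 = 0
STORE_FAST q → q=0
LOAD_FAST q → push 0
LOAD_CONST → push 11
BINARY_OP * → 0 * 11 = 0
STORE_FAST q → q=0
LOAD_FAST_LOAD_FAST q,q → push 0,0
BINARY_OP - → 0 - 0 = 0
STORE_FAST q → q=0
LOAD_FAST i → push 2
LOAD_CONST → push 1
BINARY_OP + → 2 + 1 = 3
STORE_FAST i → i=3
LOAD_FAST i → push 3
LOAD_CONST → push 3
COMPARE_OP bool(<) → 3 vs 3 = False
POP_JUMP_IF_FALSE → pop False; jump
LOAD_FAST q → push 0
RETURN_VALUE → return 0.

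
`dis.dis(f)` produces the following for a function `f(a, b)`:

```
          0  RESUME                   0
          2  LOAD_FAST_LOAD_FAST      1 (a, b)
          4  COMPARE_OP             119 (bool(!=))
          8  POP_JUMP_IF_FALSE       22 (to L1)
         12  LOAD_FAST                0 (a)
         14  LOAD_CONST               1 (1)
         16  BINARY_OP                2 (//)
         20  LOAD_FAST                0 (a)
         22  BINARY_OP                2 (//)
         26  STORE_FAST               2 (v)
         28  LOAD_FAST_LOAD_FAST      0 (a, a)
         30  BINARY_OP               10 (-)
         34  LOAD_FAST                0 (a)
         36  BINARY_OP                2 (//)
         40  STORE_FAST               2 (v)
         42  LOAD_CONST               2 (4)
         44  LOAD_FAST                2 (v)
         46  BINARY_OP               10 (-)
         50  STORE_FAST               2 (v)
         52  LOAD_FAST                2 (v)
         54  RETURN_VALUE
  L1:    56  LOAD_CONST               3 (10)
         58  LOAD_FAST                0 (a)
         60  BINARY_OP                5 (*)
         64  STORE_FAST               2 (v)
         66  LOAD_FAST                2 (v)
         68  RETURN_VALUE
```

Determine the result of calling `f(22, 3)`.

LOAD_FAST_LOAD_FAST a,b → push 22,3. Stack: [22, 3]
COMPARE_OP bool(!=) → 22 vs 3 = True. Stack: [True]
POP_JUMP_IF_FALSE → pop True; no jump. Stack: []
LOAD_FAST a → push 22. Stack: [22]
LOAD_CONST → push 1. Stack: [22, 1]
BINARY_OP // → 22 // 1 = 22. Stack: [22]
LOAD_FAST a → push 22. Stack: [22, 22]
BINARY_OP // → 22 // 22 = 1. Stack: [1]
STORE_FAST v → v=1. Stack: []
LOAD_FAST_LOAD_FAST a,a → push 22,22. Stack: [22, 22]
BINARY_OP - → 22 - 22 = 0. Stack: [0]
LOAD_FAST a → push 22. Stack: [0, 22]
BINARY_OP // → 0 // 22 = 0. Stack: [0]
STORE_FAST v → v=0. Stack: []
LOAD_CONST → push 4. Stack: [4]
LOAD_FAST v → push 0. Stack: [4, 0]
BINARY_OP - → 4 - 0 = 4. Stack: [4]
STORE_FAST v → v=4. Stack: []
LOAD_FAST v → push 4. Stack: [4]
RETURN_VALUE → return 4.

4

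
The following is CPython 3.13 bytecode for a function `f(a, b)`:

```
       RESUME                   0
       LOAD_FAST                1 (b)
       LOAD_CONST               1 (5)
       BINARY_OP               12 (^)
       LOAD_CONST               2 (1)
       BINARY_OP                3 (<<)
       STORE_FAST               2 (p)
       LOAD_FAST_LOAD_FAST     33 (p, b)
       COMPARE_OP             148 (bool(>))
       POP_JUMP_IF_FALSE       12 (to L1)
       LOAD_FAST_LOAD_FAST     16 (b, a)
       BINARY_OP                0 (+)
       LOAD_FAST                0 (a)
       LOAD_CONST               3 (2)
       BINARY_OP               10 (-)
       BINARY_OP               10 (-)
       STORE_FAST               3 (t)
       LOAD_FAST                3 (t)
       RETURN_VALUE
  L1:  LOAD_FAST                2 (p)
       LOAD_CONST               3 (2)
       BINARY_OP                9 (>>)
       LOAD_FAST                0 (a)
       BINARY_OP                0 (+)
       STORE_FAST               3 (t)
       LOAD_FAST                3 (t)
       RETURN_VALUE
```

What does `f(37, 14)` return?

16

LOAD_FAST b → push 14. Stack: [14]
LOAD_CONST → push 5. Stack: [14, 5]
BINARY_OP ^ → 14 ^ 5 = 11. Stack: [11]
LOAD_CONST → push 1. Stack: [11, 1]
BINARY_OP << → 11 << 1 = 22. Stack: [22]
STORE_FAST p → p=22. Stack: []
LOAD_FAST_LOAD_FAST p,b → push 22,14. Stack: [22, 14]
COMPARE_OP bool(>) → 22 vs 14 = True. Stack: [True]
POP_JUMP_IF_FALSE → pop True; no jump. Stack: []
LOAD_FAST_LOAD_FAST b,a → push 14,37. Stack: [14, 37]
BINARY_OP + → 14 + 37 = 51. Stack: [51]
LOAD_FAST a → push 37. Stack: [51, 37]
LOAD_CONST → push 2. Stack: [51, 37, 2]
BINARY_OP - → 37 - 2 = 35. Stack: [51, 35]
BINARY_OP - → 51 - 35 = 16. Stack: [16]
STORE_FAST t → t=16. Stack: []
LOAD_FAST t → push 16. Stack: [16]
RETURN_VALUE → return 16.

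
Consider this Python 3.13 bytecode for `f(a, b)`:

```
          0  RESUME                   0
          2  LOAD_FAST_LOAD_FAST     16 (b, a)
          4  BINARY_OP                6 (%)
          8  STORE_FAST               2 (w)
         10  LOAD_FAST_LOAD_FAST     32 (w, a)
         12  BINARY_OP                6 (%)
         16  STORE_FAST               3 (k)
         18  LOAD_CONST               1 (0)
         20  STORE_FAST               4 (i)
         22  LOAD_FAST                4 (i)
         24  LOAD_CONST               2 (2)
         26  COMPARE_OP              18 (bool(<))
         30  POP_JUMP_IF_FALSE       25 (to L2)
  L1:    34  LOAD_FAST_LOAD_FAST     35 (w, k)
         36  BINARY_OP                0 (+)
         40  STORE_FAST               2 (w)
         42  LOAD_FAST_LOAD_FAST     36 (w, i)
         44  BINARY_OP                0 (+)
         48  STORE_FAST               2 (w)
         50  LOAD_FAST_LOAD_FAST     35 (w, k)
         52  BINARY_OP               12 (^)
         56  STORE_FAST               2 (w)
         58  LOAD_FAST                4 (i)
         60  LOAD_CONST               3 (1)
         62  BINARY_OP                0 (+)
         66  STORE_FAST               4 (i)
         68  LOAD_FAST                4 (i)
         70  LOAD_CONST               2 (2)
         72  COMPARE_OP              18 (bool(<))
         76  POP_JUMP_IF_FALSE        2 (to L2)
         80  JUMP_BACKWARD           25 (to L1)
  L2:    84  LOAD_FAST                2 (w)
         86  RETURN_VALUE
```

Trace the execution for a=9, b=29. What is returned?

11

LOAD_FAST_LOAD_FAST b,a → push 29,9. Stack: [29, 9]
BINARY_OP % → 29 % 9 = 2. Stack: [2]
STORE_FAST w → w=2. Stack: []
LOAD_FAST_LOAD_FAST w,a → push 2,9. Stack: [2, 9]
BINARY_OP % → 2 % 9 = 2. Stack: [2]
STORE_FAST k → k=2. Stack: []
LOAD_CONST → push 0. Stack: [0]
STORE_FAST i → i=0. Stack: []
LOAD_FAST i → push 0. Stack: [0]
LOAD_CONST → push 2. Stack: [0, 2]
COMPARE_OP bool(<) → 0 vs 2 = True. Stack: [True]
POP_JUMP_IF_FALSE → pop True; no jump. Stack: []
LOAD_FAST_LOAD_FAST w,k → push 2,2. Stack: [2, 2]
BINARY_OP + → 2 + 2 = 4. Stack: [4]
STORE_FAST w → w=4. Stack: []
LOAD_FAST_LOAD_FAST w,i → push 4,0. Stack: [4, 0]
BINARY_OP + → 4 + 0 = 4. Stack: [4]
STORE_FAST w → w=4. Stack: []
LOAD_FAST_LOAD_FAST w,k → push 4,2. Stack: [4, 2]
BINARY_OP ^ → 4 ^ 2 = 6. Stack: [6]
STORE_FAST w → w=6. Stack: []
LOAD_FAST i → push 0. Stack: [0]
LOAD_CONST → push 1. Stack: [0, 1]
BINARY_OP + → 0 + 1 = 1. Stack: [1]
STORE_FAST i → i=1. Stack: []
LOAD_FAST i → push 1. Stack: [1]
LOAD_CONST → push 2. Stack: [1, 2]
COMPARE_OP bool(<) → 1 vs 2 = True. Stack: [True]
POP_JUMP_IF_FALSE → pop True; no jump. Stack: []
LOAD_FAST_LOAD_FAST w,k → push 6,2. Stack: [6, 2]
BINARY_OP + → 6 + 2 = 8. Stack: [8]
STORE_FAST w → w=8. Stack: []
LOAD_FAST_LOAD_FAST w,i → push 8,1. Stack: [8, 1]
BINARY_OP + → 8 + 1 = 9. Stack: [9]
STORE_FAST w → w=9. Stack: []
LOAD_FAST_LOAD_FAST w,k → push 9,2. Stack: [9, 2]
BINARY_OP ^ → 9 ^ 2 = 11. Stack: [11]
STORE_FAST w → w=11. Stack: []
LOAD_FAST i → push 1. Stack: [1]
LOAD_CONST → push 1. Stack: [1, 1]
BINARY_OP + → 1 + 1 = 2. Stack: [2]
STORE_FAST i → i=2. Stack: []
LOAD_FAST i → push 2. Stack: [2]
LOAD_CONST → push 2. Stack: [2, 2]
COMPARE_OP bool(<) → 2 vs 2 = False. Stack: [False]
POP_JUMP_IF_FALSE → pop False; jump. Stack: []
LOAD_FAST w → push 11. Stack: [11]
RETURN_VALUE → return 11.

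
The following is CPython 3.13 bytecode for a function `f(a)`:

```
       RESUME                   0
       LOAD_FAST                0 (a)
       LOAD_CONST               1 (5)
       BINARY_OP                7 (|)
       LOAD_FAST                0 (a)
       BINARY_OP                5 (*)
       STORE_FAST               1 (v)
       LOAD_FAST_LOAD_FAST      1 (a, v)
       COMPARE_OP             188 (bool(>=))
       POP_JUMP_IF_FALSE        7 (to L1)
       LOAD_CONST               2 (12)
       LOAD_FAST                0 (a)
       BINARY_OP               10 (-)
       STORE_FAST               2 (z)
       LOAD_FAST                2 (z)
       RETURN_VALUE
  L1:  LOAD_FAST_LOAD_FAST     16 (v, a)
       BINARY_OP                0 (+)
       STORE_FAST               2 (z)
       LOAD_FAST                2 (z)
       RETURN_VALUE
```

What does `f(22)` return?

528

LOAD_FAST a → push 22. Stack: [22]
LOAD_CONST → push 5. Stack: [22, 5]
BINARY_OP | → 22 | 5 = 23. Stack: [23]
LOAD_FAST a → push 22. Stack: [23, 22]
BINARY_OP * → 23 * 22 = 506. Stack: [506]
STORE_FAST v → v=506. Stack: []
LOAD_FAST_LOAD_FAST a,v → push 22,506. Stack: [22, 506]
COMPARE_OP bool(>=) → 22 vs 506 = False. Stack: [False]
POP_JUMP_IF_FALSE → pop False; jump. Stack: []
LOAD_FAST_LOAD_FAST v,a → push 506,22. Stack: [506, 22]
BINARY_OP + → 506 + 22 = 528. Stack: [528]
STORE_FAST z → z=528. Stack: []
LOAD_FAST z → push 528. Stack: [528]
RETURN_VALUE → return 528.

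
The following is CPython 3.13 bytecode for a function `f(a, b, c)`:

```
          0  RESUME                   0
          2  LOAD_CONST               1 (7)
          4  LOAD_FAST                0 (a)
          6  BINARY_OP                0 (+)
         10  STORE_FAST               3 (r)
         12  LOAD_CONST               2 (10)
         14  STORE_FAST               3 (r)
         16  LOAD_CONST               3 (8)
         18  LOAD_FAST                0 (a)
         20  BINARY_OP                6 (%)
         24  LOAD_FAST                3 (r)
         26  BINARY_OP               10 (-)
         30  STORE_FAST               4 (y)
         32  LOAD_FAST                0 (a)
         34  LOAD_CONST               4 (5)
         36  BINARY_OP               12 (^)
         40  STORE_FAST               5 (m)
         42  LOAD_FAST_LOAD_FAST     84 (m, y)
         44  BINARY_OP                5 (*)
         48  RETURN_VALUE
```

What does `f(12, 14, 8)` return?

LOAD_CONST → push 7. Stack: [7]
LOAD_FAST a → push 12. Stack: [7, 12]
BINARY_OP + → 7 + 12 = 19. Stack: [19]
STORE_FAST r → r=19. Stack: []
LOAD_CONST → push 10. Stack: [10]
STORE_FAST r → r=10. Stack: []
LOAD_CONST → push 8. Stack: [8]
LOAD_FAST a → push 12. Stack: [8, 12]
BINARY_OP % → 8 % 12 = 8. Stack: [8]
LOAD_FAST r → push 10. Stack: [8, 10]
BINARY_OP - → 8 - 10 = -2. Stack: [-2]
STORE_FAST y → y=-2. Stack: []
LOAD_FAST a → push 12. Stack: [12]
LOAD_CONST → push 5. Stack: [12, 5]
BINARY_OP ^ → 12 ^ 5 = 9. Stack: [9]
STORE_FAST m → m=9. Stack: []
LOAD_FAST_LOAD_FAST m,y → push 9,-2. Stack: [9, -2]
BINARY_OP * → 9 * -2 = -18. Stack: [-18]
RETURN_VALUE → return -18.

-18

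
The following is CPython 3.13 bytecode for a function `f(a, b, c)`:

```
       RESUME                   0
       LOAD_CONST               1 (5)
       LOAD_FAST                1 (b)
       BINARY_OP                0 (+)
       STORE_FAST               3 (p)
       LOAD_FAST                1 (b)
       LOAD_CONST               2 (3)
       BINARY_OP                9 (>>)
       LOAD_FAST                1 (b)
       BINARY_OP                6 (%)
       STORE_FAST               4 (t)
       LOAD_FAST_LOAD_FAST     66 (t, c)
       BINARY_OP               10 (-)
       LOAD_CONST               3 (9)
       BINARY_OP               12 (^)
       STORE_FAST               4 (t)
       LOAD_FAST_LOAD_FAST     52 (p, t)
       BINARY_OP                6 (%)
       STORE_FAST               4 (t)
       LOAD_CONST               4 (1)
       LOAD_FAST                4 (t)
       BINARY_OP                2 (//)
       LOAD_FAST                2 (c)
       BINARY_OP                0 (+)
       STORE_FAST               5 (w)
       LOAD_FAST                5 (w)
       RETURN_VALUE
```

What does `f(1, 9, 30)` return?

29

LOAD_CONST → push 5. Stack: [5]
LOAD_FAST b → push 9. Stack: [5, 9]
BINARY_OP + → 5 + 9 = 14. Stack: [14]
STORE_FAST p → p=14. Stack: []
LOAD_FAST b → push 9. Stack: [9]
LOAD_CONST → push 3. Stack: [9, 3]
BINARY_OP >> → 9 >> 3 = 1. Stack: [1]
LOAD_FAST b → push 9. Stack: [1, 9]
BINARY_OP % → 1 % 9 = 1. Stack: [1]
STORE_FAST t → t=1. Stack: []
LOAD_FAST_LOAD_FAST t,c → push 1,30. Stack: [1, 30]
BINARY_OP - → 1 - 30 = -29. Stack: [-29]
LOAD_CONST → push 9. Stack: [-29, 9]
BINARY_OP ^ → -29 ^ 9 = -22. Stack: [-22]
STORE_FAST t → t=-22. Stack: []
LOAD_FAST_LOAD_FAST p,t → push 14,-22. Stack: [14, -22]
BINARY_OP % → 14 % -22 = -8. Stack: [-8]
STORE_FAST t → t=-8. Stack: []
LOAD_CONST → push 1. Stack: [1]
LOAD_FAST t → push -8. Stack: [1, -8]
BINARY_OP // → 1 // -8 = -1. Stack: [-1]
LOAD_FAST c → push 30. Stack: [-1, 30]
BINARY_OP + → -1 + 30 = 29. Stack: [29]
STORE_FAST w → w=29. Stack: []
LOAD_FAST w → push 29. Stack: [29]
RETURN_VALUE → return 29.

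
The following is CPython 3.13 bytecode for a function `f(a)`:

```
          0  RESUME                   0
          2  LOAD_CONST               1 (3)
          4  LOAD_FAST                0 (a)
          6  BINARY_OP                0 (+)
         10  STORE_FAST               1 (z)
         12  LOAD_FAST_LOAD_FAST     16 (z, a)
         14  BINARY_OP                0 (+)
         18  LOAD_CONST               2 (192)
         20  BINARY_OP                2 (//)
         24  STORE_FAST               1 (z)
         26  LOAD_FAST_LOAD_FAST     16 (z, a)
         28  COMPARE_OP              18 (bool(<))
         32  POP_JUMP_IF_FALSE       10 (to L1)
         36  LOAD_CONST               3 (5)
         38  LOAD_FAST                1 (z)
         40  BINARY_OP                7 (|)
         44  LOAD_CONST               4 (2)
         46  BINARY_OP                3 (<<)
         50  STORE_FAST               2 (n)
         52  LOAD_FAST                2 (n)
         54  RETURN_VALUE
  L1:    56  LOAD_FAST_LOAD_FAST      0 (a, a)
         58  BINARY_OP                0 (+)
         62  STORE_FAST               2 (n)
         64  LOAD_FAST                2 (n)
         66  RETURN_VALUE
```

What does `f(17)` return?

LOAD_CONST → push 3. Stack: [3]
LOAD_FAST a → push 17. Stack: [3, 17]
BINARY_OP + → 3 + 17 = 20. Stack: [20]
STORE_FAST z → z=20. Stack: []
LOAD_FAST_LOAD_FAST z,a → push 20,17. Stack: [20, 17]
BINARY_OP + → 20 + 17 = 37. Stack: [37]
LOAD_CONST → push 192. Stack: [37, 192]
BINARY_OP // → 37 // 192 = 0. Stack: [0]
STORE_FAST z → z=0. Stack: []
LOAD_FAST_LOAD_FAST z,a → push 0,17. Stack: [0, 17]
COMPARE_OP bool(<) → 0 vs 17 = True. Stack: [True]
POP_JUMP_IF_FALSE → pop True; no jump. Stack: []
LOAD_CONST → push 5. Stack: [5]
LOAD_FAST z → push 0. Stack: [5, 0]
BINARY_OP | → 5 | 0 = 5. Stack: [5]
LOAD_CONST → push 2. Stack: [5, 2]
BINARY_OP << → 5 << 2 = 20. Stack: [20]
STORE_FAST n → n=20. Stack: []
LOAD_FAST n → push 20. Stack: [20]
RETURN_VALUE → return 20.

20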